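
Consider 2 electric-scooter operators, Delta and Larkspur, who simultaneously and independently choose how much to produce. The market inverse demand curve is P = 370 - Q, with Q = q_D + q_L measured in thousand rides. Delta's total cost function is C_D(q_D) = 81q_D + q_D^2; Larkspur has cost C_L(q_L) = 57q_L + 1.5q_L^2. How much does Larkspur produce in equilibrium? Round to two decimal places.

Delta's profit: π_D = (370 - Q)q_D - (81q_D + q_D²). Setting ∂π_D/∂q_D = 0: 289 - 4q_D - (q_L) = 0.
Larkspur's profit: π_L = (370 - Q)q_L - (57q_L + (3/2)q_L²). Setting ∂π_L/∂q_L = 0: 313 - 5q_L - (q_D) = 0.
So q_D = (289 - q_L)/4 and q_L = (313 - q_D)/5.
Solving the pair: q_D = 1132/19, q_L = 963/19.

50.68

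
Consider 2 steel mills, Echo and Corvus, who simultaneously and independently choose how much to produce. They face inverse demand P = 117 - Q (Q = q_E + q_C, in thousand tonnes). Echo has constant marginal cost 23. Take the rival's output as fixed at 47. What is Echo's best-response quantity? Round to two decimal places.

23.50

With the rival's output fixed at 47, Echo's profit is π_E = (117 - 47 - q_E)q_E - (23q_E) = (70 - q_E)q_E - (23q_E).
∂π_E/∂q_E = 47 - 2q_E = 0, so q_E = 47/2.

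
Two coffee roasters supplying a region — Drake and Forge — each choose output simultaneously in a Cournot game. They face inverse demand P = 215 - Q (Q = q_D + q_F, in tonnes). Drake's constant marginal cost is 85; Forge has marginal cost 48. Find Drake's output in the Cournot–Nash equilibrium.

Drake's profit: π_D = (215 - Q)q_D - (85q_D). Setting ∂π_D/∂q_D = 0: 130 - 2q_D - (q_F) = 0.
Forge's profit: π_F = (215 - Q)q_F - (48q_F). Setting ∂π_F/∂q_F = 0: 167 - 2q_F - (q_D) = 0.
Best responses: q_D = (130 - q_F)/2, q_F = (167 - q_D)/2.
Solving the pair: q_D = 31, q_F = 68.

31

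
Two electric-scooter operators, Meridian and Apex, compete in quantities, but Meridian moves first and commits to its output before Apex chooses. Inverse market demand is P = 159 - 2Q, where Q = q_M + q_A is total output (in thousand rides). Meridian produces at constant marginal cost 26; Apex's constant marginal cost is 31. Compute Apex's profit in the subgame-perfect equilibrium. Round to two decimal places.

435.13

Solve by backward induction. Given q_M, the follower Apex maximises π_A = (159 - 2q_M - 2q_A)q_A - 31q_A.
Follower FOC: 128 - 2q_M - 4q_A = 0, so q_A(q_M) = (128 - 2q_M)/4.
The leader anticipates this reaction. Substituting into P = 159 - 2Q gives P = 95 - q_M, so π_M = (95 - q_M)q_M - 26q_M.
Leader FOC: 69 - 2q_M = 0, so q_M = 69/2.
Then q_A = (128 - 2·(69/2))/4 = 59/4.
Price P = 159 - 2·(197/4) = 121/2.
Apex's profit: (121/2 - 31)·(59/4) = 435.1250.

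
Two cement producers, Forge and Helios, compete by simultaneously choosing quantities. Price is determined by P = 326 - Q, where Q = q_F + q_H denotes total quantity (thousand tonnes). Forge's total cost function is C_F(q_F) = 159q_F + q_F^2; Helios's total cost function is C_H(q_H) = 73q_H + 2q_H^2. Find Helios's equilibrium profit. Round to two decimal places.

4049.29

Forge's profit: π_F = (326 - Q)q_F - (159q_F + q_F²). Setting ∂π_F/∂q_F = 0: 167 - 4q_F - (q_H) = 0.
Helios's first-order condition: 253 - 6q_H - (q_F) = 0.
So q_F = (167 - q_H)/4 and q_H = (253 - q_F)/6.
Substituting one into the other gives q_F = 749/23 and q_H = 845/23.
Price P = 326 - 1594/23 = 256.6957.
Helios's profit: 256.6957·(845/23) - 73·(845/23) - 2(845/23)² = 4049.2911.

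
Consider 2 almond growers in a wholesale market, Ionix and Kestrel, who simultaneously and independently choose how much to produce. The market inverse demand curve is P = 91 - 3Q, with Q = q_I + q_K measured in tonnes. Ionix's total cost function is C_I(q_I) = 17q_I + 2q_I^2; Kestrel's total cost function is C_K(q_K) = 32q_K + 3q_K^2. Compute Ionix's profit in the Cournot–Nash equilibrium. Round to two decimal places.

205.15

Ionix's profit: π_I = (91 - 3Q)q_I - (17q_I + 2q_I²). Setting ∂π_I/∂q_I = 0: 74 - 10q_I - 3(q_K) = 0.
Kestrel's profit: π_K = (91 - 3Q)q_K - (32q_K + 3q_K²). Setting ∂π_K/∂q_K = 0: 59 - 12q_K - 3(q_I) = 0.
So q_I = (74 - 3q_K)/10 and q_K = (59 - 3q_I)/12.
Solving the pair: q_I = 237/37, q_K = 368/111.
Price P = 91 - 3·(1079/111) = 61.8378.
Ionix's profit: 61.8378·(237/37) - 17·(237/37) - 2(237/37)² = 205.1461.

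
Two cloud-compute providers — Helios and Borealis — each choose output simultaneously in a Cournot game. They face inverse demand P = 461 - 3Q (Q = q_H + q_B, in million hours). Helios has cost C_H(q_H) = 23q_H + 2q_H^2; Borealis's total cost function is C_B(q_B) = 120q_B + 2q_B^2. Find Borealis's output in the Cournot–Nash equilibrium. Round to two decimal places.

Helios's profit: π_H = (461 - 3Q)q_H - (23q_H + 2q_H²). Setting ∂π_H/∂q_H = 0: 438 - 10q_H - 3(q_B) = 0.
Borealis's first-order condition: 341 - 10q_B - 3(q_H) = 0.
Best responses: q_H = (438 - 3q_B)/10, q_B = (341 - 3q_H)/10.
Solving the pair: q_H = 36.8901, q_B = 23.0330.

23.03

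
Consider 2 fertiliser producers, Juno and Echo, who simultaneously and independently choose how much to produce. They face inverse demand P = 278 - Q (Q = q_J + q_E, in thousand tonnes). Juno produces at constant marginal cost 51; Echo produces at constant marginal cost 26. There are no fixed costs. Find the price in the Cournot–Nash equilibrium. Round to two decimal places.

Juno's profit: π_J = (278 - Q)q_J - (51q_J). Setting ∂π_J/∂q_J = 0: 227 - 2q_J - (q_E) = 0.
Echo's profit: π_E = (278 - Q)q_E - (26q_E). Setting ∂π_E/∂q_E = 0: 252 - 2q_E - (q_J) = 0.
Best responses: q_J = (227 - q_E)/2, q_E = (252 - q_J)/2.
Solving the pair: q_J = 202/3, q_E = 277/3.
Total output Q = 479/3, so price P = 278 - 479/3 = 355/3.

118.33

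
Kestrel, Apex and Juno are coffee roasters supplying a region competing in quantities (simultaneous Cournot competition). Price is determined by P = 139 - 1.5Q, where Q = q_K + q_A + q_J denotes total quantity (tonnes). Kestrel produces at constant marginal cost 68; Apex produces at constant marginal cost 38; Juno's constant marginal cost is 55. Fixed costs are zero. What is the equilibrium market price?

Kestrel's profit: π_K = (139 - 1.5Q)q_K - (68q_K). Setting ∂π_K/∂q_K = 0: 71 - 3q_K - (3/2)(q_A + q_J) = 0.
Apex's profit: π_A = (139 - 1.5Q)q_A - (38q_A). Setting ∂π_A/∂q_A = 0: 101 - 3q_A - (3/2)(q_K + q_J) = 0.
Juno's profit: π_J = (139 - 1.5Q)q_J - (55q_J). Setting ∂π_J/∂q_J = 0: 84 - 3q_J - (3/2)(q_K + q_A) = 0.
Adding the 3 first-order conditions: 256 − 6Q = 0, so Q = 128/3.
Back-substituting: q_K = (71 − 64)/(3/2) = 14/3, q_A = (101 − 64)/(3/2) = 74/3, q_J = (84 − 64)/(3/2) = 40/3.
Total output Q = 128/3, so price P = 139 - (3/2)·(128/3) = 75.

75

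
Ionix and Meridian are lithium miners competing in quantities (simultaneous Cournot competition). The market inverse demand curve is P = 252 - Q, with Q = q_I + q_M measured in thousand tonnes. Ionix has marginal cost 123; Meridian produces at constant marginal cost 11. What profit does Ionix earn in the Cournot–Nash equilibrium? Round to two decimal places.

Ionix's profit: π_I = (252 - Q)q_I - (123q_I). Setting ∂π_I/∂q_I = 0: 129 - 2q_I - (q_M) = 0.
Meridian's first-order condition: 241 - 2q_M - (q_I) = 0.
So q_I = (129 - q_M)/2 and q_M = (241 - q_I)/2.
Solving the pair: q_I = 17/3, q_M = 353/3.
Price P = 252 - 370/3 = 386/3.
Ionix's profit: (386/3 - 123)·(17/3) = 289/9.

32.11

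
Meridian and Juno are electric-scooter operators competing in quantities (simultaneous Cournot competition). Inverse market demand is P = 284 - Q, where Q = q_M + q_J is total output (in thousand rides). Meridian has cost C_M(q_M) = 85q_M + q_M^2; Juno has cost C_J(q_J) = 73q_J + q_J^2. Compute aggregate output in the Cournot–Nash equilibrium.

Meridian's profit: π_M = (284 - Q)q_M - (85q_M + q_M²). Setting ∂π_M/∂q_M = 0: 199 - 4q_M - (q_J) = 0.
Juno's first-order condition: 211 - 4q_J - (q_M) = 0.
Rearranging gives the reaction functions q_M = (199 - q_J)/4 and q_J = (211 - q_M)/4.
Substituting one into the other gives q_M = 39 and q_J = 43.
Total output Q = 39 + 43 = 82.

82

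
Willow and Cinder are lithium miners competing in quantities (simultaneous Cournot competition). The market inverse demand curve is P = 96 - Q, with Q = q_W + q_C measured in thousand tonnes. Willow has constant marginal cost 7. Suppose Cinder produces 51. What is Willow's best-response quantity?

19

With the rival's output fixed at 51, Willow's profit is π_W = (96 - 51 - q_W)q_W - (7q_W) = (45 - q_W)q_W - (7q_W).
∂π_W/∂q_W = 38 - 2q_W = 0, so q_W = 19.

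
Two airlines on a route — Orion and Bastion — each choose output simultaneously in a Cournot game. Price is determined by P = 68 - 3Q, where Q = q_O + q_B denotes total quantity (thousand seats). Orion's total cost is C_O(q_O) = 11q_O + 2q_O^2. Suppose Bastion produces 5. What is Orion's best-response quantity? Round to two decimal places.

With the rival's output fixed at 5, Orion's profit is π_O = (68 - 3·5 - 3q_O)q_O - (11q_O + 2q_O²) = (53 - 3q_O)q_O - (11q_O + 2q_O²).
∂π_O/∂q_O = 42 - 10q_O = 0, so q_O = 21/5.

4.20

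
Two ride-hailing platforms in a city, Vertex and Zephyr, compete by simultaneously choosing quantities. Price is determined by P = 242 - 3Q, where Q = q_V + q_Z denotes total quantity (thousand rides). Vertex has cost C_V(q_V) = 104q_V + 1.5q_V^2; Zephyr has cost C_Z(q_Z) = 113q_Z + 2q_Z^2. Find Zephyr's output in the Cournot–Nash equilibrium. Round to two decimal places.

9.22

Vertex's profit: π_V = (242 - 3Q)q_V - (104q_V + (3/2)q_V²). Setting ∂π_V/∂q_V = 0: 138 - 9q_V - 3(q_Z) = 0.
Zephyr's first-order condition: 129 - 10q_Z - 3(q_V) = 0.
Best responses: q_V = (138 - 3q_Z)/9, q_Z = (129 - 3q_V)/10.
Solving the pair: q_V = 331/27, q_Z = 83/9.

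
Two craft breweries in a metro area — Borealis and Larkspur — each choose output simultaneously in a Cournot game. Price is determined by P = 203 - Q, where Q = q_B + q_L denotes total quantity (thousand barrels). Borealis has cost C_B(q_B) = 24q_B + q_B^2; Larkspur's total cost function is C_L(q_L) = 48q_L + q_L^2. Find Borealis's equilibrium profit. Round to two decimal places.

2797.52

Borealis's profit: π_B = (203 - Q)q_B - (24q_B + q_B²). Setting ∂π_B/∂q_B = 0: 179 - 4q_B - (q_L) = 0.
Larkspur's profit: π_L = (203 - Q)q_L - (48q_L + q_L²). Setting ∂π_L/∂q_L = 0: 155 - 4q_L - (q_B) = 0.
Best responses: q_B = (179 - q_L)/4, q_L = (155 - q_B)/4.
Substituting one into the other gives q_B = 187/5 and q_L = 147/5.
Price P = 203 - 334/5 = 681/5.
Borealis's profit: (681/5)·(187/5) - 24·(187/5) - (187/5)² = 2797.5200.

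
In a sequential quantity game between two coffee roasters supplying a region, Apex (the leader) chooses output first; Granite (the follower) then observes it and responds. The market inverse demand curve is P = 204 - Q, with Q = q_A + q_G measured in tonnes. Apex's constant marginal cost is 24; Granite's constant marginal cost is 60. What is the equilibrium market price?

78

Solve by backward induction. Given q_A, the follower Granite maximises π_G = (204 - q_A - q_G)q_G - 60q_G.
Setting the follower's marginal profit to zero, 144 - q_A - 2q_G = 0, i.e. q_G = (144 - q_A)/2.
Apex substitutes q_G(q_A) into its own profit: π_A = q_A(204 - q_A - (144 - q_A)/2) - 24q_A = (132 - (1/2)q_A)q_A - 24q_A.
Leader FOC: 108 - q_A = 0, so q_A = 108.
Then q_G = (144 - 108)/2 = 18.
Total output Q = 126, so price P = 204 - 126 = 78.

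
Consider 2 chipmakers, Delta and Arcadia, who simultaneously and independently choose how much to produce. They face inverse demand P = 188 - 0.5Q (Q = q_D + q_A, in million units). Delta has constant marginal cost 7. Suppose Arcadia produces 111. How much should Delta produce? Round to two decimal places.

With the rival's output fixed at 111, Delta's profit is π_D = (188 - (1/2)·111 - (1/2)q_D)q_D - (7q_D) = (265/2 - (1/2)q_D)q_D - (7q_D).
∂π_D/∂q_D = 251/2 - q_D = 0, so q_D = 251/2.

125.50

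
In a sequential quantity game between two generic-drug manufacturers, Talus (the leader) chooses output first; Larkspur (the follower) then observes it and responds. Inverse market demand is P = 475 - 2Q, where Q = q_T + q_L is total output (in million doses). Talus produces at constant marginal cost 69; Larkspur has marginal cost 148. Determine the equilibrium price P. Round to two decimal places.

190.25

Solve by backward induction. Given q_T, the follower Larkspur maximises π_L = (475 - 2q_T - 2q_L)q_L - 148q_L.
∂π_L/∂q_L = 327 - 2q_T - 4q_L = 0 gives the reaction function q_L = (327 - 2q_T)/4.
Talus substitutes q_L(q_T) into its own profit: π_T = q_T(475 - 2q_T - (327 - 2q_T)/2) - 69q_T = (623/2 - q_T)q_T - 69q_T.
Leader FOC: 485/2 - 2q_T = 0, so q_T = 485/4.
Then q_L = (327 - 2·(485/4))/4 = 169/8.
Total output Q = 1139/8, so price P = 475 - 2·(1139/8) = 761/4.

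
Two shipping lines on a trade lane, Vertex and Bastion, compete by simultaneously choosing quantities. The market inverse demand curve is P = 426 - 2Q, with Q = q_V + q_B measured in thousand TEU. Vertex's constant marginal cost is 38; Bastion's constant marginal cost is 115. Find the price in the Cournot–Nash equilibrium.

193

Vertex's profit: π_V = (426 - 2Q)q_V - (38q_V). Setting ∂π_V/∂q_V = 0: 388 - 4q_V - 2(q_B) = 0.
Bastion's profit: π_B = (426 - 2Q)q_B - (115q_B). Setting ∂π_B/∂q_B = 0: 311 - 4q_B - 2(q_V) = 0.
So q_V = (388 - 2q_B)/4 and q_B = (311 - 2q_V)/4.
Solving the pair: q_V = 155/2, q_B = 39.
Total output Q = 233/2, so price P = 426 - 2·(233/2) = 193.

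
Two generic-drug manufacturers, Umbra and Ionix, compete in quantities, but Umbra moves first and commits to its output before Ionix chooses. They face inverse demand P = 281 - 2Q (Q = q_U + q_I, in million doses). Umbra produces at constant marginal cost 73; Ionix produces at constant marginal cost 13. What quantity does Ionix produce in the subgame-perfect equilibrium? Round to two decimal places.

48.50

Solve by backward induction. Given q_U, the follower Ionix maximises π_I = (281 - 2q_U - 2q_I)q_I - 13q_I.
Setting the follower's marginal profit to zero, 268 - 2q_U - 4q_I = 0, i.e. q_I = (268 - 2q_U)/4.
Umbra substitutes q_I(q_U) into its own profit: π_U = q_U(281 - 2q_U - (268 - 2q_U)/2) - 73q_U = (147 - q_U)q_U - 73q_U.
The leader's first-order condition 74 - 2q_U = 0 yields q_U = 37.
Then q_I = (268 - 2·37)/4 = 97/2.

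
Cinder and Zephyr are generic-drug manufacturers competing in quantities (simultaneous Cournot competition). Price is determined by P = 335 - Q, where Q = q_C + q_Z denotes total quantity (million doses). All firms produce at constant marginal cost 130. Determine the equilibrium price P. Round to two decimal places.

A representative firm's profit is π_i = q_i(335 - Q) - 130q_i.
Setting ∂π_i/∂q_i = 0 with rivals' quantities fixed: 205 - 2q_i - q_j = 0.
With identical firms every q_j equals q_i, so q_j = q_i and 205 = 3q_i, giving q_i = 205/3.
Total output Q = 410/3, so price P = 335 - 410/3 = 595/3.

198.33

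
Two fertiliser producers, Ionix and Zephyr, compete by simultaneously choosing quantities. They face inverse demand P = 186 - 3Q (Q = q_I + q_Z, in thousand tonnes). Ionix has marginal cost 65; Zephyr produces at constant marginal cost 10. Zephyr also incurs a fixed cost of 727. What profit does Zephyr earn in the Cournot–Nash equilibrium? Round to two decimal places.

1249.33

Ionix's profit: π_I = (186 - 3Q)q_I - (65q_I). Setting ∂π_I/∂q_I = 0: 121 - 6q_I - 3(q_Z) = 0.
Zephyr's first-order condition: 176 - 6q_Z - 3(q_I) = 0.
So q_I = (121 - 3q_Z)/6 and q_Z = (176 - 3q_I)/6.
Solving the pair: q_I = 22/3, q_Z = 77/3.
Price P = 186 - 3·33 = 87.
Zephyr's profit: (87 - 10)·(77/3) - 727 = 1249.3333.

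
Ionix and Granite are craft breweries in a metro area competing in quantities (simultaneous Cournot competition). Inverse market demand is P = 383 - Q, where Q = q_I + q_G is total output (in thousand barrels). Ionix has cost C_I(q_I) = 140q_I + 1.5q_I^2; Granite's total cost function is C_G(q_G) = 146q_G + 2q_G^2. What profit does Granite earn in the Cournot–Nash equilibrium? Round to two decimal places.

3165.39

Ionix's profit: π_I = (383 - Q)q_I - (140q_I + (3/2)q_I²). Setting ∂π_I/∂q_I = 0: 243 - 5q_I - (q_G) = 0.
Granite's first-order condition: 237 - 6q_G - (q_I) = 0.
So q_I = (243 - q_G)/5 and q_G = (237 - q_I)/6.
Solving the pair: q_I = 1221/29, q_G = 942/29.
Price P = 383 - 74.5862 = 308.4138.
Granite's profit: 308.4138·(942/29) - 146·(942/29) - 2(942/29)² = 3165.3888.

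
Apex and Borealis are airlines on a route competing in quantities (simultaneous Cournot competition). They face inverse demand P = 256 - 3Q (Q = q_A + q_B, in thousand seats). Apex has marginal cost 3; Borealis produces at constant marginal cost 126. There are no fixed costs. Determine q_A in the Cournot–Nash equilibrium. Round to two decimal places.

41.78

Apex's profit: π_A = (256 - 3Q)q_A - (3q_A). Setting ∂π_A/∂q_A = 0: 253 - 6q_A - 3(q_B) = 0.
Borealis's profit: π_B = (256 - 3Q)q_B - (126q_B). Setting ∂π_B/∂q_B = 0: 130 - 6q_B - 3(q_A) = 0.
So q_A = (253 - 3q_B)/6 and q_B = (130 - 3q_A)/6.
Substituting one into the other gives q_A = 376/9 and q_B = 7/9.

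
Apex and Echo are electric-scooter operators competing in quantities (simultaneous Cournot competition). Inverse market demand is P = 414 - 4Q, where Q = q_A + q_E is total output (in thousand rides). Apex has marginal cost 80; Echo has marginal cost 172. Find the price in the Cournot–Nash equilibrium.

222

Apex's profit: π_A = (414 - 4Q)q_A - (80q_A). Setting ∂π_A/∂q_A = 0: 334 - 8q_A - 4(q_E) = 0.
Echo's profit: π_E = (414 - 4Q)q_E - (172q_E). Setting ∂π_E/∂q_E = 0: 242 - 8q_E - 4(q_A) = 0.
Best responses: q_A = (334 - 4q_E)/8, q_E = (242 - 4q_A)/8.
Solving the pair: q_A = 71/2, q_E = 25/2.
Total output Q = 48, so price P = 414 - 4·48 = 222.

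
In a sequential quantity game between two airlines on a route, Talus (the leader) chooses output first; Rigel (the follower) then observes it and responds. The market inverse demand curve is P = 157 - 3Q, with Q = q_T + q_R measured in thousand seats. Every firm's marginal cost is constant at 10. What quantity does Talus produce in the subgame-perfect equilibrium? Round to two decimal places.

24.50

The follower Rigel best-responds to any q_T: π_R = (157 - 3Q)q_R - 10q_R.
∂π_R/∂q_R = 147 - 3q_T - 6q_R = 0 gives the reaction function q_R = (147 - 3q_T)/6.
Talus substitutes q_R(q_T) into its own profit: π_T = q_T(157 - 3q_T - (147 - 3q_T)/2) - 10q_T = (167/2 - (3/2)q_T)q_T - 10q_T.
Leader FOC: 147/2 - 3q_T = 0, so q_T = 49/2.
Then q_R = (147 - 3·(49/2))/6 = 49/4.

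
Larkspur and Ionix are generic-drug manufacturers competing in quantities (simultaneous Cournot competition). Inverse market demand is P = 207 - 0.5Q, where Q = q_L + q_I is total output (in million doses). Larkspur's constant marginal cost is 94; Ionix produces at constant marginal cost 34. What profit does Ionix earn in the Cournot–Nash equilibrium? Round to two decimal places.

Larkspur's profit: π_L = (207 - 0.5Q)q_L - (94q_L). Setting ∂π_L/∂q_L = 0: 113 - q_L - (1/2)(q_I) = 0.
Ionix's first-order condition: 173 - q_I - (1/2)(q_L) = 0.
Rearranging gives the reaction functions q_L = (113 - (1/2)q_I) and q_I = (173 - (1/2)q_L).
Substituting one into the other gives q_L = 106/3 and q_I = 466/3.
Price P = 207 - (1/2)·(572/3) = 335/3.
Ionix's profit: (335/3 - 34)·(466/3) = 12064.2222.

12064.22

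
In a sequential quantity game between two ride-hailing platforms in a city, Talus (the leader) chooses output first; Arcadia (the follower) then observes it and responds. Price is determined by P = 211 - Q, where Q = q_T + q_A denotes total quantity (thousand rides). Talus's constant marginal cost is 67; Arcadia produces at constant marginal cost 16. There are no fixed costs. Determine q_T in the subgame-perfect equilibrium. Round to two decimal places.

46.50

The follower Arcadia best-responds to any q_T: π_A = (211 - Q)q_A - 16q_A.
Follower FOC: 195 - q_T - 2q_A = 0, so q_A(q_T) = (195 - q_T)/2.
The leader anticipates this reaction. Substituting into P = 211 - Q gives P = 227/2 - (1/2)q_T, so π_T = (227/2 - (1/2)q_T)q_T - 67q_T.
The leader's first-order condition 93/2 - q_T = 0 yields q_T = 93/2.
Then q_A = (195 - 93/2)/2 = 297/4.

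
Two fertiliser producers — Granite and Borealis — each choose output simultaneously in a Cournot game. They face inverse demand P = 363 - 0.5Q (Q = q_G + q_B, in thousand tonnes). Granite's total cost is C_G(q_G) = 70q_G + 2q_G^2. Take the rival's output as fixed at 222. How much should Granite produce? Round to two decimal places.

36.40

With the rival's output fixed at 222, Granite's profit is π_G = (363 - (1/2)·222 - (1/2)q_G)q_G - (70q_G + 2q_G²) = (252 - (1/2)q_G)q_G - (70q_G + 2q_G²).
∂π_G/∂q_G = 182 - 5q_G = 0, so q_G = 182/5.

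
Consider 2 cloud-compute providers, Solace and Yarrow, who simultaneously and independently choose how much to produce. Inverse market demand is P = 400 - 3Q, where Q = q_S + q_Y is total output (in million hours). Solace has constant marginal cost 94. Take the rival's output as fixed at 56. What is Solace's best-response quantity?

23

With the rival's output fixed at 56, Solace's profit is π_S = (400 - 3·56 - 3q_S)q_S - (94q_S) = (232 - 3q_S)q_S - (94q_S).
∂π_S/∂q_S = 138 - 6q_S = 0, so q_S = 23.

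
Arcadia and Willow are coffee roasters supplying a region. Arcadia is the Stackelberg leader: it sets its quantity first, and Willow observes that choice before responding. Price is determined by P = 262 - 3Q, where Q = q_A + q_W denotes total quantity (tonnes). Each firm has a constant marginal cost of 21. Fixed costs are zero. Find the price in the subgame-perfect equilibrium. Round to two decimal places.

Solve by backward induction. Given q_A, the follower Willow maximises π_W = (262 - 3q_A - 3q_W)q_W - 21q_W.
Follower FOC: 241 - 3q_A - 6q_W = 0, so q_W(q_A) = (241 - 3q_A)/6.
Arcadia substitutes q_W(q_A) into its own profit: π_A = q_A(262 - 3q_A - (241 - 3q_A)/2) - 21q_A = (283/2 - (3/2)q_A)q_A - 21q_A.
Maximising: ∂π_A/∂q_A = 241/2 - 3q_A = 0, giving q_A = 241/6.
Then q_W = (241 - 3·(241/6))/6 = 241/12.
Total output Q = 241/4, so price P = 262 - 3·(241/4) = 325/4.

81.25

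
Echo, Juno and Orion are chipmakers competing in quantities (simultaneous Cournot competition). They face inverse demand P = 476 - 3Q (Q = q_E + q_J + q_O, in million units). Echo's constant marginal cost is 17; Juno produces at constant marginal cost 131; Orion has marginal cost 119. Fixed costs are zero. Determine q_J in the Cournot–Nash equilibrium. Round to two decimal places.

18.25

Echo's profit: π_E = (476 - 3Q)q_E - (17q_E). Setting ∂π_E/∂q_E = 0: 459 - 6q_E - 3(q_J + q_O) = 0.
Juno's first-order condition: 345 - 6q_J - 3(q_E + q_O) = 0.
Orion's profit: π_O = (476 - 3Q)q_O - (119q_O). Setting ∂π_O/∂q_O = 0: 357 - 6q_O - 3(q_E + q_J) = 0.
Adding the 3 first-order conditions: 1161 − 12Q = 0, so Q = 387/4.
Back-substituting: q_E = (459 − 1161/4)/3 = 225/4, q_J = (345 − 1161/4)/3 = 73/4, q_O = (357 − 1161/4)/3 = 89/4.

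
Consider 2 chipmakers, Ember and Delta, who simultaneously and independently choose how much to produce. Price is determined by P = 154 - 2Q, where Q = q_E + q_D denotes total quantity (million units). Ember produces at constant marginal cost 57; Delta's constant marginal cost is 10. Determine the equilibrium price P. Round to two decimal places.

Ember's profit: π_E = (154 - 2Q)q_E - (57q_E). Setting ∂π_E/∂q_E = 0: 97 - 4q_E - 2(q_D) = 0.
Delta's first-order condition: 144 - 4q_D - 2(q_E) = 0.
So q_E = (97 - 2q_D)/4 and q_D = (144 - 2q_E)/4.
Solving the pair: q_E = 25/3, q_D = 191/6.
Total output Q = 241/6, so price P = 154 - 2·(241/6) = 221/3.

73.67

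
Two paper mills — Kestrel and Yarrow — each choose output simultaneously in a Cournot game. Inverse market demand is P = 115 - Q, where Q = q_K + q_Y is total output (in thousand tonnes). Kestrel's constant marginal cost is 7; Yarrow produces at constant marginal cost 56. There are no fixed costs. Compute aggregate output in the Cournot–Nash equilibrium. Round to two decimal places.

55.67

Kestrel's profit: π_K = (115 - Q)q_K - (7q_K). Setting ∂π_K/∂q_K = 0: 108 - 2q_K - (q_Y) = 0.
Yarrow's profit: π_Y = (115 - Q)q_Y - (56q_Y). Setting ∂π_Y/∂q_Y = 0: 59 - 2q_Y - (q_K) = 0.
Rearranging gives the reaction functions q_K = (108 - q_Y)/2 and q_Y = (59 - q_K)/2.
Substituting one into the other gives q_K = 157/3 and q_Y = 10/3.
Total output Q = 157/3 + 10/3 = 167/3.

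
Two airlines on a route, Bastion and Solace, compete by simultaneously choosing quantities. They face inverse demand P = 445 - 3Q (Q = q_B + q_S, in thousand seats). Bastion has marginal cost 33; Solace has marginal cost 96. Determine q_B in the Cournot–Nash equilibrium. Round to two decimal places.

Bastion's profit: π_B = (445 - 3Q)q_B - (33q_B). Setting ∂π_B/∂q_B = 0: 412 - 6q_B - 3(q_S) = 0.
Solace's profit: π_S = (445 - 3Q)q_S - (96q_S). Setting ∂π_S/∂q_S = 0: 349 - 6q_S - 3(q_B) = 0.
So q_B = (412 - 3q_S)/6 and q_S = (349 - 3q_B)/6.
Substituting one into the other gives q_B = 475/9 and q_S = 286/9.

52.78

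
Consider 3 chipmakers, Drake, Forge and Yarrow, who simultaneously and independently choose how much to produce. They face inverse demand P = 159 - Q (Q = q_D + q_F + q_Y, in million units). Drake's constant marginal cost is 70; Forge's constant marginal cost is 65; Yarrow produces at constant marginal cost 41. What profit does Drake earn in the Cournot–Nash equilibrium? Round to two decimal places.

189.06

Drake's profit: π_D = (159 - Q)q_D - (70q_D). Setting ∂π_D/∂q_D = 0: 89 - 2q_D - (q_F + q_Y) = 0.
Forge's first-order condition: 94 - 2q_F - (q_D + q_Y) = 0.
Yarrow's first-order condition: 118 - 2q_Y - (q_D + q_F) = 0.
Adding the 3 first-order conditions: 301 − 4Q = 0, so Q = 301/4.
Back-substituting: q_D = (89 − 301/4) = 55/4, q_F = (94 − 301/4) = 75/4, q_Y = (118 − 301/4) = 171/4.
Price P = 159 - 301/4 = 335/4.
Drake's profit: (335/4 - 70)·(55/4) = 189.0625.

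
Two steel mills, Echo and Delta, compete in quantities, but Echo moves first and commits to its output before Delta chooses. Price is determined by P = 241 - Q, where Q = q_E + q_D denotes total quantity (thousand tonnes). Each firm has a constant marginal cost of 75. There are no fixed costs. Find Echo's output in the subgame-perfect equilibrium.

83

The follower Delta best-responds to any q_E: π_D = (241 - Q)q_D - 75q_D.
∂π_D/∂q_D = 166 - q_E - 2q_D = 0 gives the reaction function q_D = (166 - q_E)/2.
Echo substitutes q_D(q_E) into its own profit: π_E = q_E(241 - q_E - (166 - q_E)/2) - 75q_E = (158 - (1/2)q_E)q_E - 75q_E.
Maximising: ∂π_E/∂q_E = 83 - q_E = 0, giving q_E = 83.
Then q_D = (166 - 83)/2 = 83/2.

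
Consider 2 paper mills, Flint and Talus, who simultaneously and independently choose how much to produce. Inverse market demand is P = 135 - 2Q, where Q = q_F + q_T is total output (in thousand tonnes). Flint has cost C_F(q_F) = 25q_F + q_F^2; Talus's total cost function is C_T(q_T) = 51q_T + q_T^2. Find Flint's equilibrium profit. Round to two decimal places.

709.17

Flint's profit: π_F = (135 - 2Q)q_F - (25q_F + q_F²). Setting ∂π_F/∂q_F = 0: 110 - 6q_F - 2(q_T) = 0.
Talus's profit: π_T = (135 - 2Q)q_T - (51q_T + q_T²). Setting ∂π_T/∂q_T = 0: 84 - 6q_T - 2(q_F) = 0.
Rearranging gives the reaction functions q_F = (110 - 2q_T)/6 and q_T = (84 - 2q_F)/6.
Substituting one into the other gives q_F = 123/8 and q_T = 71/8.
Price P = 135 - 2·(97/4) = 173/2.
Flint's profit: (173/2)·(123/8) - 25·(123/8) - (123/8)² = 709.1719.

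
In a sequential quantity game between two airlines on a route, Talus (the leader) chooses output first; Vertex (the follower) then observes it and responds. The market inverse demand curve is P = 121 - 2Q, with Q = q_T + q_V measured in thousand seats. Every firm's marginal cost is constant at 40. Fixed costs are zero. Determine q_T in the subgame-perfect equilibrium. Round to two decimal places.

The follower Vertex best-responds to any q_T: π_V = (121 - 2Q)q_V - 40q_V.
∂π_V/∂q_V = 81 - 2q_T - 4q_V = 0 gives the reaction function q_V = (81 - 2q_T)/4.
Talus substitutes q_V(q_T) into its own profit: π_T = q_T(121 - 2q_T - (81 - 2q_T)/2) - 40q_T = (161/2 - q_T)q_T - 40q_T.
The leader's first-order condition 81/2 - 2q_T = 0 yields q_T = 81/4.
Then q_V = (81 - 2·(81/4))/4 = 81/8.

20.25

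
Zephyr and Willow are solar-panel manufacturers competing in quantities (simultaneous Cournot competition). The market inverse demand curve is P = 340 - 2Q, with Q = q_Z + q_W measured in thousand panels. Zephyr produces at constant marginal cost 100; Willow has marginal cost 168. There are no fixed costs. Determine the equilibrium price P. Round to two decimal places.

Zephyr's profit: π_Z = (340 - 2Q)q_Z - (100q_Z). Setting ∂π_Z/∂q_Z = 0: 240 - 4q_Z - 2(q_W) = 0.
Willow's profit: π_W = (340 - 2Q)q_W - (168q_W). Setting ∂π_W/∂q_W = 0: 172 - 4q_W - 2(q_Z) = 0.
Rearranging gives the reaction functions q_Z = (240 - 2q_W)/4 and q_W = (172 - 2q_Z)/4.
Substituting one into the other gives q_Z = 154/3 and q_W = 52/3.
Total output Q = 206/3, so price P = 340 - 2·(206/3) = 608/3.

202.67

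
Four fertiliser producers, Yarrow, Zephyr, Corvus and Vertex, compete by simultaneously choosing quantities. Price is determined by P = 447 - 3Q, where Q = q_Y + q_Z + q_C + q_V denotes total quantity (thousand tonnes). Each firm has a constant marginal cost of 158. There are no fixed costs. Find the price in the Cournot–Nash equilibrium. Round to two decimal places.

Each firm earns π_i = (447 - 3Q)q_i - 158q_i.
Setting ∂π_i/∂q_i = 0 with rivals' quantities fixed: 289 - 6q_i - 3·Σ_{j≠i} q_j = 0.
By symmetry each firm produces the same amount; substituting Σ_{j≠i} q_j = 3q_i yields q_i = 289/15.
Total output Q = 1156/15, so price P = 447 - 3·(1156/15) = 1079/5.

215.80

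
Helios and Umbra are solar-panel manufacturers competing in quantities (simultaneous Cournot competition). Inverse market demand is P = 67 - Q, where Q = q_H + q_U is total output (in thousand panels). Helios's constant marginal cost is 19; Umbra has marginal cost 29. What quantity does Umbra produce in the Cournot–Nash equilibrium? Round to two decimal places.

Helios's profit: π_H = (67 - Q)q_H - (19q_H). Setting ∂π_H/∂q_H = 0: 48 - 2q_H - (q_U) = 0.
Umbra's first-order condition: 38 - 2q_U - (q_H) = 0.
So q_H = (48 - q_U)/2 and q_U = (38 - q_H)/2.
Solving the pair: q_H = 58/3, q_U = 28/3.

9.33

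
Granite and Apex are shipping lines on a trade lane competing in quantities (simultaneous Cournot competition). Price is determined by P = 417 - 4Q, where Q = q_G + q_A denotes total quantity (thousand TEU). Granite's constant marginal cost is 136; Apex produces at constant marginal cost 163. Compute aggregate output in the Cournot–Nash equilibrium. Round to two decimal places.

44.58

Granite's profit: π_G = (417 - 4Q)q_G - (136q_G). Setting ∂π_G/∂q_G = 0: 281 - 8q_G - 4(q_A) = 0.
Apex's profit: π_A = (417 - 4Q)q_A - (163q_A). Setting ∂π_A/∂q_A = 0: 254 - 8q_A - 4(q_G) = 0.
So q_G = (281 - 4q_A)/8 and q_A = (254 - 4q_G)/8.
Solving the pair: q_G = 77/3, q_A = 227/12.
Total output Q = 77/3 + 227/12 = 535/12.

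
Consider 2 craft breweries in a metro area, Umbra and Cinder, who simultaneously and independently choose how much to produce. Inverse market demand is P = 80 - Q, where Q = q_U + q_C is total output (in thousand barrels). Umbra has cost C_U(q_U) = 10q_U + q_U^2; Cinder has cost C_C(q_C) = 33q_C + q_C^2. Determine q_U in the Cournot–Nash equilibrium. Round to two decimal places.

Umbra's profit: π_U = (80 - Q)q_U - (10q_U + q_U²). Setting ∂π_U/∂q_U = 0: 70 - 4q_U - (q_C) = 0.
Cinder's first-order condition: 47 - 4q_C - (q_U) = 0.
Rearranging gives the reaction functions q_U = (70 - q_C)/4 and q_C = (47 - q_U)/4.
Solving the pair: q_U = 233/15, q_C = 118/15.

15.53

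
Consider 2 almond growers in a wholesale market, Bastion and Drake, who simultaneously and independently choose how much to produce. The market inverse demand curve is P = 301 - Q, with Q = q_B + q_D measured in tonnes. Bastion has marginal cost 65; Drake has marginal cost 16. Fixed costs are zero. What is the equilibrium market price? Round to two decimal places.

Bastion's profit: π_B = (301 - Q)q_B - (65q_B). Setting ∂π_B/∂q_B = 0: 236 - 2q_B - (q_D) = 0.
Drake's profit: π_D = (301 - Q)q_D - (16q_D). Setting ∂π_D/∂q_D = 0: 285 - 2q_D - (q_B) = 0.
Best responses: q_B = (236 - q_D)/2, q_D = (285 - q_B)/2.
Substituting one into the other gives q_B = 187/3 and q_D = 334/3.
Total output Q = 521/3, so price P = 301 - 521/3 = 382/3.

127.33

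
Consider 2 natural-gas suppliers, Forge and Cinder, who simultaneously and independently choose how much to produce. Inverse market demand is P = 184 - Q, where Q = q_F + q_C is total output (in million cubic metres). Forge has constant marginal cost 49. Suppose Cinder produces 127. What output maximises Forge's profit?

With the rival's output fixed at 127, Forge's profit is π_F = (184 - 127 - q_F)q_F - (49q_F) = (57 - q_F)q_F - (49q_F).
∂π_F/∂q_F = 8 - 2q_F = 0, so q_F = 4.

4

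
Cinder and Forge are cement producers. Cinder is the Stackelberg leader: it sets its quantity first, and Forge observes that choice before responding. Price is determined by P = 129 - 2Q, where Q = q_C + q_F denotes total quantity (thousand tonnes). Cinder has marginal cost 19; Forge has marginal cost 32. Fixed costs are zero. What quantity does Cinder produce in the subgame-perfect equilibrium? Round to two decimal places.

Solve by backward induction. Given q_C, the follower Forge maximises π_F = (129 - 2q_C - 2q_F)q_F - 32q_F.
Setting the follower's marginal profit to zero, 97 - 2q_C - 4q_F = 0, i.e. q_F = (97 - 2q_C)/4.
Cinder substitutes q_F(q_C) into its own profit: π_C = q_C(129 - 2q_C - (97 - 2q_C)/2) - 19q_C = (161/2 - q_C)q_C - 19q_C.
The leader's first-order condition 123/2 - 2q_C = 0 yields q_C = 123/4.
Then q_F = (97 - 2·(123/4))/4 = 71/8.

30.75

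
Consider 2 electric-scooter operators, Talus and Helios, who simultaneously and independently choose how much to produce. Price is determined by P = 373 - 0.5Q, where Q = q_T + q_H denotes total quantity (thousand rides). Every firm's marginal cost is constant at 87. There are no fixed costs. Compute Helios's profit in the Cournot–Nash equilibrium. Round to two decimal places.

Each firm earns π_i = (373 - 0.5Q)q_i - 87q_i.
Setting ∂π_i/∂q_i = 0 with rivals' quantities fixed: 286 - q_i - (1/2)q_j = 0.
With identical firms every q_j equals q_i, so q_j = q_i and 286 = (3/2)q_i, giving q_i = 572/3.
Price P = 373 - (1/2)·(1144/3) = 547/3.
Helios's profit: (547/3 - 87)·(572/3) = 18176.8889.

18176.89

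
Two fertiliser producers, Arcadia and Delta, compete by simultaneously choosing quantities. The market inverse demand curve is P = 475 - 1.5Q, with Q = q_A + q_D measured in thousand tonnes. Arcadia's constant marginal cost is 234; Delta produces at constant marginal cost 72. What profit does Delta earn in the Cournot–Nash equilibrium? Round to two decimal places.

Arcadia's profit: π_A = (475 - 1.5Q)q_A - (234q_A). Setting ∂π_A/∂q_A = 0: 241 - 3q_A - (3/2)(q_D) = 0.
Delta's first-order condition: 403 - 3q_D - (3/2)(q_A) = 0.
Best responses: q_A = (241 - (3/2)q_D)/3, q_D = (403 - (3/2)q_A)/3.
Substituting one into the other gives q_A = 158/9 and q_D = 1130/9.
Price P = 475 - (3/2)·(1288/9) = 781/3.
Delta's profit: (781/3 - 72)·(1130/9) = 23646.2963.

23646.30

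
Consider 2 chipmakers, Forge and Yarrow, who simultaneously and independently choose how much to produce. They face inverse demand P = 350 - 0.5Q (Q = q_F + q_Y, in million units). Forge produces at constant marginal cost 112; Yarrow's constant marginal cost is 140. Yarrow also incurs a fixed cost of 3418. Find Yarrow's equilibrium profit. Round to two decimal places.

Forge's profit: π_F = (350 - 0.5Q)q_F - (112q_F). Setting ∂π_F/∂q_F = 0: 238 - q_F - (1/2)(q_Y) = 0.
Yarrow's first-order condition: 210 - q_Y - (1/2)(q_F) = 0.
Best responses: q_F = (238 - (1/2)q_Y), q_Y = (210 - (1/2)q_F).
Solving the pair: q_F = 532/3, q_Y = 364/3.
Price P = 350 - (1/2)·(896/3) = 602/3.
Yarrow's profit: (602/3 - 140)·(364/3) - 3418 = 3942.8889.

3942.89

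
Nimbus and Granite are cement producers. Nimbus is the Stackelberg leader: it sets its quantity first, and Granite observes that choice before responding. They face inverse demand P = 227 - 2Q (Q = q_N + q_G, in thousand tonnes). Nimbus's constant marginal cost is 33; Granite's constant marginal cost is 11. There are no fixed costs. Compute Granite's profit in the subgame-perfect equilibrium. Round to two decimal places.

Solve by backward induction. Given q_N, the follower Granite maximises π_G = (227 - 2q_N - 2q_G)q_G - 11q_G.
Setting the follower's marginal profit to zero, 216 - 2q_N - 4q_G = 0, i.e. q_G = (216 - 2q_N)/4.
The leader anticipates this reaction. Substituting into P = 227 - 2Q gives P = 119 - q_N, so π_N = (119 - q_N)q_N - 33q_N.
The leader's first-order condition 86 - 2q_N = 0 yields q_N = 43.
Then q_G = (216 - 2·43)/4 = 65/2.
Price P = 227 - 2·(151/2) = 76.
Granite's profit: (76 - 11)·(65/2) = 2112.5000.

2112.50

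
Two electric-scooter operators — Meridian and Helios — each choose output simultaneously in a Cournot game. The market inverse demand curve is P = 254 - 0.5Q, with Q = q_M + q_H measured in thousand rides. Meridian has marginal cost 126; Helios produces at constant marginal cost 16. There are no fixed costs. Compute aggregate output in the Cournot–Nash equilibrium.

244

Meridian's profit: π_M = (254 - 0.5Q)q_M - (126q_M). Setting ∂π_M/∂q_M = 0: 128 - q_M - (1/2)(q_H) = 0.
Helios's first-order condition: 238 - q_H - (1/2)(q_M) = 0.
Rearranging gives the reaction functions q_M = (128 - (1/2)q_H) and q_H = (238 - (1/2)q_M).
Substituting one into the other gives q_M = 12 and q_H = 232.
Total output Q = 12 + 232 = 244.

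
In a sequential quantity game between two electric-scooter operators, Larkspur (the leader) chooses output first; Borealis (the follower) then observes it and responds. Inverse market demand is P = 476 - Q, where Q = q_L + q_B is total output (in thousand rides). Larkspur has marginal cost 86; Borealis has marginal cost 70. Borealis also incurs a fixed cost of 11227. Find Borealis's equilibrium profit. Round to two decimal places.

The follower Borealis best-responds to any q_L: π_B = (476 - Q)q_B - 70q_B.
Follower FOC: 406 - q_L - 2q_B = 0, so q_B(q_L) = (406 - q_L)/2.
The leader anticipates this reaction. Substituting into P = 476 - Q gives P = 273 - (1/2)q_L, so π_L = (273 - (1/2)q_L)q_L - 86q_L.
The leader's first-order condition 187 - q_L = 0 yields q_L = 187.
Then q_B = (406 - 187)/2 = 219/2.
Price P = 476 - 593/2 = 359/2.
Borealis's profit: (359/2 - 70)·(219/2) - 11227 = 763.2500.

763.25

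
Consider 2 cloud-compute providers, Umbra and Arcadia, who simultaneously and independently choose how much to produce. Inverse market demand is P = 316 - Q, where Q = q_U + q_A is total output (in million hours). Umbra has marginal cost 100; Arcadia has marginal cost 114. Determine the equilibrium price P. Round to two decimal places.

176.67

Umbra's profit: π_U = (316 - Q)q_U - (100q_U). Setting ∂π_U/∂q_U = 0: 216 - 2q_U - (q_A) = 0.
Arcadia's profit: π_A = (316 - Q)q_A - (114q_A). Setting ∂π_A/∂q_A = 0: 202 - 2q_A - (q_U) = 0.
Rearranging gives the reaction functions q_U = (216 - q_A)/2 and q_A = (202 - q_U)/2.
Solving the pair: q_U = 230/3, q_A = 188/3.
Total output Q = 418/3, so price P = 316 - 418/3 = 530/3.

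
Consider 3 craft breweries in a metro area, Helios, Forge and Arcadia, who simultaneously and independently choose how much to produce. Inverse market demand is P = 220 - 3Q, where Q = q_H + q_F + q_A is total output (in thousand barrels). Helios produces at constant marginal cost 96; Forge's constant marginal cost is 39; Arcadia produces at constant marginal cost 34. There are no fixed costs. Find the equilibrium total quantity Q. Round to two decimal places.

40.92

Helios's profit: π_H = (220 - 3Q)q_H - (96q_H). Setting ∂π_H/∂q_H = 0: 124 - 6q_H - 3(q_F + q_A) = 0.
Forge's first-order condition: 181 - 6q_F - 3(q_H + q_A) = 0.
Arcadia's first-order condition: 186 - 6q_A - 3(q_H + q_F) = 0.
Summing all 3 equations gives 491 − 12Q = 0, hence Q = 491/12.
Back-substituting: q_H = (124 − 491/4)/3 = 5/12, q_F = (181 − 491/4)/3 = 233/12, q_A = (186 − 491/4)/3 = 253/12.
Total output Q = 5/12 + 233/12 + 253/12 = 491/12.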